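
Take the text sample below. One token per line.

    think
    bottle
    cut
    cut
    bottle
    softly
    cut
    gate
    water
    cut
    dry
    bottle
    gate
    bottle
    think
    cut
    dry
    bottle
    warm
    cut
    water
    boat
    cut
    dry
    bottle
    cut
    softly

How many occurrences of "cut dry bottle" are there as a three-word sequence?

Scanning the 25 overlapping trigram windows for "cut dry bottle":
  position 10–12: cut dry bottle
  position 16–18: cut dry bottle
  position 23–25: cut dry bottle

3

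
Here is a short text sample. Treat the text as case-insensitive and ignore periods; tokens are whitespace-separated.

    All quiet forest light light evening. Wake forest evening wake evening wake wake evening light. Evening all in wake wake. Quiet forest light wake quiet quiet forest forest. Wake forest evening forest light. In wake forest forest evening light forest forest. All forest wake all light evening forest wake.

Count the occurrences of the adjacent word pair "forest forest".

3

Scanning the 48 overlapping bigram windows for "forest forest":
  position 27–28: forest forest
  position 36–37: forest forest
  position 40–41: forest forest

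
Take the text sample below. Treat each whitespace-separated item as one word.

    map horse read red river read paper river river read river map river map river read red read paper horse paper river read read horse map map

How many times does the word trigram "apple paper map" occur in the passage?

0

Scanning the 25 overlapping trigram windows for "apple paper map":
  (none found)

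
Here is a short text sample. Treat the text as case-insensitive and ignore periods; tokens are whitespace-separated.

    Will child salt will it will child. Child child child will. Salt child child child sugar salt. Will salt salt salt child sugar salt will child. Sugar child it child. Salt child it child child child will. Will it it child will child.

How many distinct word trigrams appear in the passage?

34

43 tokens → 41 trigram windows in total.
Repeated trigrams (each contributes count−1 duplicates):
  child child child: 4
  child child will: 2
  child it child: 2
  child sugar salt: 2
  sugar salt will: 2
7 duplicate windows → 41 − 7 = 34 distinct.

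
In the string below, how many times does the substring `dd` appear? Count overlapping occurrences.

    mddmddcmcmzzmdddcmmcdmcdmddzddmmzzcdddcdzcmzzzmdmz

Sliding a length-2 window over the 50 characters (49 positions):
  position 2–3: dd
  position 5–6: dd
  position 14–15: dd
  position 15–16: dd
  position 26–27: dd
  position 29–30: dd
  position 36–37: dd
  position 37–38: dd

8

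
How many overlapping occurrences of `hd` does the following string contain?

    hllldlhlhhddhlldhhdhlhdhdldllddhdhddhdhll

7

Sliding a length-2 window over the 41 characters (40 positions):
  position 10–11: hd
  position 18–19: hd
  position 22–23: hd
  position 24–25: hd
  position 32–33: hd
  position 34–35: hd
  position 37–38: hd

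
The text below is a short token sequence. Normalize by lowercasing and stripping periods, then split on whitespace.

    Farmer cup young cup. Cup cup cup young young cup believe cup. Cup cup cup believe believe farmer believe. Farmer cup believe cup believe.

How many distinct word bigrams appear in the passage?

10

24 tokens → 23 bigram windows in total.
Repeated bigrams (each contributes count−1 duplicates):
  cup cup: 6
  cup believe: 4
  believe cup: 2
  believe farmer: 2
  cup young: 2
  farmer cup: 2
  young cup: 2
13 duplicate windows → 23 − 13 = 10 distinct.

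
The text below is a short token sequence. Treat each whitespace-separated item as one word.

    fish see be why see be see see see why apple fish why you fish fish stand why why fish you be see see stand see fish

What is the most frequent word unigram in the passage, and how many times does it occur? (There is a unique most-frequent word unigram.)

Unigram frequencies (highest first):
  see: 8
  fish: 6
  why: 5
  be: 3
  you: 2
  stand: 2
  … (1 more, each ≤ 1)

"see", 8 times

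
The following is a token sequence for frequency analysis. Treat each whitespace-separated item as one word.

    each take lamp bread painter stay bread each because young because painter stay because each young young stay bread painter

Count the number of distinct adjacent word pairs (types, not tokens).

16

20 tokens → 19 bigram windows in total.
Repeated bigrams (each contributes count−1 duplicates):
  bread painter: 2
  painter stay: 2
  stay bread: 2
3 duplicate windows → 19 − 3 = 16 distinct.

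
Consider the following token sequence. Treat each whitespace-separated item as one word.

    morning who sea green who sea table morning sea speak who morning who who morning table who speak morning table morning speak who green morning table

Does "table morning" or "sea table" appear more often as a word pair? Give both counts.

"table morning" (2 vs 1)

"table morning": 2 occurrences
"sea table": 1 occurrence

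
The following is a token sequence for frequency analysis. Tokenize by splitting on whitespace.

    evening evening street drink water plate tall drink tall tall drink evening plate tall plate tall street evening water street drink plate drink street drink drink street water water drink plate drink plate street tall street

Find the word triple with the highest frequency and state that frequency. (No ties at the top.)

"drink plate drink", 2 times

Trigram frequencies (highest first):
  drink plate drink: 2
  evening evening street: 1
  evening street drink: 1
  street drink water: 1
  drink water plate: 1
  water plate tall: 1
  … (27 more, each ≤ 1)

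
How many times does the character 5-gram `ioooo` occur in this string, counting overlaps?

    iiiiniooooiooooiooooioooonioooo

Sliding a length-5 window over the 31 characters (27 positions):
  position 6–10: ioooo
  position 11–15: ioooo
  position 16–20: ioooo
  position 21–25: ioooo
  position 27–31: ioooo

5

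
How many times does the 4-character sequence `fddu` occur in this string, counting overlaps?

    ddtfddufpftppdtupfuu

Sliding a length-4 window over the 20 characters (17 positions):
  position 4–7: fddu

1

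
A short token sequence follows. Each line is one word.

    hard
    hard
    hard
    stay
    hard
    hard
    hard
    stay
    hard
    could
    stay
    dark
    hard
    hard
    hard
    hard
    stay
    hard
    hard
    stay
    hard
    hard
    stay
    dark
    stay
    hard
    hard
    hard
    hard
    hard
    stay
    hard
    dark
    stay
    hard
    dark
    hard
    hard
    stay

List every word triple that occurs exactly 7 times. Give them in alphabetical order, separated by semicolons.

hard hard hard; hard hard stay

Trigram counts meeting the condition (exactly 7 times):
  hard hard hard: 7
  hard hard stay: 7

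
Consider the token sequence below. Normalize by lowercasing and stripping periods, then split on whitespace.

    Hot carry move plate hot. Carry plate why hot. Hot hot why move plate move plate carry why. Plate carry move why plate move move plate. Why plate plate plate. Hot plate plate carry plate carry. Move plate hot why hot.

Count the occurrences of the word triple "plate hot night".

Scanning the 39 overlapping trigram windows for "plate hot night":
  (none found)

0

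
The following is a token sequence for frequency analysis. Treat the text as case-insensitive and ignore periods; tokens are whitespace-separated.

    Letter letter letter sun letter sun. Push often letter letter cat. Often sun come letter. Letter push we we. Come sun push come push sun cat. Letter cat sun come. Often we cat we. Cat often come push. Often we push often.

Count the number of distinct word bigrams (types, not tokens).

28

42 tokens → 41 bigram windows in total.
Repeated bigrams (each contributes count−1 duplicates):
  letter letter: 4
  push often: 3
  cat often: 2
  come push: 2
  letter cat: 2
  letter sun: 2
  often we: 2
  sun come: 2
  … (2 more repeated)
13 duplicate windows → 41 − 13 = 28 distinct.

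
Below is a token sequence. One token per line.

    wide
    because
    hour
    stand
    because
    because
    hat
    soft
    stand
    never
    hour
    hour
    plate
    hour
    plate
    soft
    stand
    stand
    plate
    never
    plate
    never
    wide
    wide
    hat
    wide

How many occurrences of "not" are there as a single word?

0

Scanning the 26 tokens for "not":
  (none found)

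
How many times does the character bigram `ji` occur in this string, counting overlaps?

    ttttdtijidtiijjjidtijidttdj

3

Sliding a length-2 window over the 27 characters (26 positions):
  position 8–9: ji
  position 16–17: ji
  position 21–22: ji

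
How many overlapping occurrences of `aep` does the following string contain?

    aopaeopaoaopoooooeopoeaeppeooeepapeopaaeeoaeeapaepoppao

2

Sliding a length-3 window over the 55 characters (53 positions):
  position 23–25: aep
  position 48–50: aep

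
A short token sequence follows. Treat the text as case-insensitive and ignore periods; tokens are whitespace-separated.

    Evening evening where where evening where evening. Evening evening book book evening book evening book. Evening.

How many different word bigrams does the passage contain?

7

16 tokens → 15 bigram windows in total.
Repeated bigrams (each contributes count−1 duplicates):
  book evening: 3
  evening book: 3
  evening evening: 3
  evening where: 2
  where evening: 2
8 duplicate windows → 15 − 8 = 7 distinct.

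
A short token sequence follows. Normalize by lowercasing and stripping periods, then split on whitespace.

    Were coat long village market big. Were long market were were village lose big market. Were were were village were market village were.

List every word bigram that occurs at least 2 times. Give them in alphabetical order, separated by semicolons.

market were; village were; were village; were were

Bigram counts meeting the condition (at least 2 times):
  market were: 2
  village were: 2
  were village: 2
  were were: 3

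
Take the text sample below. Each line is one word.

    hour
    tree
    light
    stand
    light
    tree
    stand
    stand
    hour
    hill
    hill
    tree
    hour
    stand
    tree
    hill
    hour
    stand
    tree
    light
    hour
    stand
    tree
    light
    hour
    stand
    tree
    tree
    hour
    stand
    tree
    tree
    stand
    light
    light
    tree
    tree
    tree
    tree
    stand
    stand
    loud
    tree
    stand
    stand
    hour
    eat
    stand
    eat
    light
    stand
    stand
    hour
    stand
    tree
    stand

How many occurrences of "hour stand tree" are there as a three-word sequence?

6

Scanning the 54 overlapping trigram windows for "hour stand tree":
  position 13–15: hour stand tree
  position 17–19: hour stand tree
  position 21–23: hour stand tree
  position 25–27: hour stand tree
  position 29–31: hour stand tree
  position 53–55: hour stand tree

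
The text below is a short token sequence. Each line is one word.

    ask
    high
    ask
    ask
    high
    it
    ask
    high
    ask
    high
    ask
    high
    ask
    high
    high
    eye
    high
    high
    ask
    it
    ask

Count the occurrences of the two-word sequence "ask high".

Scanning the 20 overlapping bigram windows for "ask high":
  position 1–2: ask high
  position 4–5: ask high
  position 7–8: ask high
  position 9–10: ask high
  position 11–12: ask high
  position 13–14: ask high

6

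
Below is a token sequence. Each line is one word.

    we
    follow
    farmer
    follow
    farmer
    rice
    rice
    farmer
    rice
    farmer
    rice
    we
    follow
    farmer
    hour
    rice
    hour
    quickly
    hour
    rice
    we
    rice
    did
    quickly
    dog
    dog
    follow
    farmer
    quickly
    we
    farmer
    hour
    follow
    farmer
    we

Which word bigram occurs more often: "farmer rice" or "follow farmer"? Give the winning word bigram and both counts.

"farmer rice": 3 occurrences
"follow farmer": 5 occurrences

"follow farmer" (5 vs 3)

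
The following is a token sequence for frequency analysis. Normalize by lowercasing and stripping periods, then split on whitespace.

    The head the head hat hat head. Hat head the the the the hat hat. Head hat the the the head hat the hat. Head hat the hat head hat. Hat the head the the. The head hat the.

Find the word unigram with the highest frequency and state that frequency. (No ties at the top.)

Unigram frequencies (highest first):
  the: 16
  hat: 13
  head: 10

"the", 16 times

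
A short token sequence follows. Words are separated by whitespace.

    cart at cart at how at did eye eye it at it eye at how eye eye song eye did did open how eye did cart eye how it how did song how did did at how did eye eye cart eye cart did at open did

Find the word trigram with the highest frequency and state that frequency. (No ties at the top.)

"did eye eye", 2 times

Trigram frequencies (highest first):
  did eye eye: 2
  cart at cart: 1
  at cart at: 1
  cart at how: 1
  at how at: 1
  how at did: 1
  … (38 more, each ≤ 1)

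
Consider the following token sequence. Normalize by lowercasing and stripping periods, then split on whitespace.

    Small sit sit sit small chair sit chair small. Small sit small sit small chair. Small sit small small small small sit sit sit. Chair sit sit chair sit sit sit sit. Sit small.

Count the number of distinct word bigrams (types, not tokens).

8

34 tokens → 33 bigram windows in total.
Repeated bigrams (each contributes count−1 duplicates):
  sit sit: 9
  sit small: 5
  small sit: 5
  small small: 4
  chair sit: 3
  sit chair: 3
  chair small: 2
  small chair: 2
25 duplicate windows → 33 − 25 = 8 distinct.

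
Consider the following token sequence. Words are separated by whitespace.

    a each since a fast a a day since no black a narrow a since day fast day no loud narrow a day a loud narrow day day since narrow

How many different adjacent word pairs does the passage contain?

25

30 tokens → 29 bigram windows in total.
Repeated bigrams (each contributes count−1 duplicates):
  a day: 2
  day since: 2
  loud narrow: 2
  narrow a: 2
4 duplicate windows → 29 − 4 = 25 distinct.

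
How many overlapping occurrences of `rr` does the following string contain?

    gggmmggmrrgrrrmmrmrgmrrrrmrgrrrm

Sliding a length-2 window over the 32 characters (31 positions):
  position 9–10: rr
  position 12–13: rr
  position 13–14: rr
  position 22–23: rr
  position 23–24: rr
  position 24–25: rr
  position 29–30: rr
  position 30–31: rr

8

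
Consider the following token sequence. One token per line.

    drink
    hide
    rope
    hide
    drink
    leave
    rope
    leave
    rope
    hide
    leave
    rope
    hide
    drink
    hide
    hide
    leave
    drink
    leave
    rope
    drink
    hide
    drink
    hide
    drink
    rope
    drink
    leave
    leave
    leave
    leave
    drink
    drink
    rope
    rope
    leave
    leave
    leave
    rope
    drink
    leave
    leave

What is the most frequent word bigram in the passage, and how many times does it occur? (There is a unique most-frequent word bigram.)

Bigram frequencies (highest first):
  leave leave: 6
  leave rope: 5
  drink hide: 4
  hide drink: 4
  drink leave: 4
  rope hide: 3
  … (9 more, each ≤ 3)

"leave leave", 6 times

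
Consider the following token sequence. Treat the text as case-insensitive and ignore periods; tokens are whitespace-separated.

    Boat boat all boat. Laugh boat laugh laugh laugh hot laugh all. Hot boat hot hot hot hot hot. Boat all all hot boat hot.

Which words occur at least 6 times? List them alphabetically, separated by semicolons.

boat; hot

Unigram counts meeting the condition (at least 6 times):
  boat: 7
  hot: 9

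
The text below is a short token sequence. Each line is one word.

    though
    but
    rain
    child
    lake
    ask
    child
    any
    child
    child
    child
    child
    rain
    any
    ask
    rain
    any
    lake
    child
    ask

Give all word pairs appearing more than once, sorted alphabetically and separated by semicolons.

child child; rain any

Bigram counts meeting the condition (more than once):
  child child: 3
  rain any: 2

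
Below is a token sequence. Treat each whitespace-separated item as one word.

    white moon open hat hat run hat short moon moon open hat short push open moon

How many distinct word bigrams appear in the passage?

12

16 tokens → 15 bigram windows in total.
Repeated bigrams (each contributes count−1 duplicates):
  hat short: 2
  moon open: 2
  open hat: 2
3 duplicate windows → 15 − 3 = 12 distinct.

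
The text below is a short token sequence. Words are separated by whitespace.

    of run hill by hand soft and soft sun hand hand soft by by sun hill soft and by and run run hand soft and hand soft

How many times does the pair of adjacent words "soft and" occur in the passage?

3

Scanning the 26 overlapping bigram windows for "soft and":
  position 6–7: soft and
  position 17–18: soft and
  position 24–25: soft and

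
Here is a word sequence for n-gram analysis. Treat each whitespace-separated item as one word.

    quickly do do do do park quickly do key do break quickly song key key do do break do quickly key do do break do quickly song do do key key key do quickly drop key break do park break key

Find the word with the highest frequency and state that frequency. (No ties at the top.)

Unigram frequencies (highest first):
  do: 16
  key: 9
  quickly: 6
  break: 5
  park: 2
  song: 2
  … (1 more, each ≤ 1)

"do", 16 times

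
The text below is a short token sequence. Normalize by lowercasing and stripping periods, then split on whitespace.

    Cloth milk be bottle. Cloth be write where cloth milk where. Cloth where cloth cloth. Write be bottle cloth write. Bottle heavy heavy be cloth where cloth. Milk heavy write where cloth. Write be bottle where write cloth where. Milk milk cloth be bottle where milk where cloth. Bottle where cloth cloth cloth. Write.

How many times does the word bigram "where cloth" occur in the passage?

7

Scanning the 53 overlapping bigram windows for "where cloth":
  position 8–9: where cloth
  position 11–12: where cloth
  position 13–14: where cloth
  position 26–27: where cloth
  position 31–32: where cloth
  position 47–48: where cloth
  position 50–51: where cloth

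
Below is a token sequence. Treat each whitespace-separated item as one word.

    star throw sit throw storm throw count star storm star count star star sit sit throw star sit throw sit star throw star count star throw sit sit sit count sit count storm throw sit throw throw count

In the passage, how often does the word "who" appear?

0

Scanning the 38 tokens for "who":
  (none found)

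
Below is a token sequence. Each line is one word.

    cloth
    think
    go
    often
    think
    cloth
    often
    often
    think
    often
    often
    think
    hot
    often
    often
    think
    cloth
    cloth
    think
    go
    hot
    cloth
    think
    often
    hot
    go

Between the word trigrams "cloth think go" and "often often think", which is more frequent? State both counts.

"cloth think go": 2 occurrences
"often often think": 3 occurrences

"often often think" (3 vs 2)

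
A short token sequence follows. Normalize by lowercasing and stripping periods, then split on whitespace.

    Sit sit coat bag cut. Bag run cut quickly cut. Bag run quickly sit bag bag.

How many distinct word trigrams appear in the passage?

16 tokens → 14 trigram windows in total.
Repeated trigrams (each contributes count−1 duplicates):
  cut bag run: 2
1 duplicate windows → 14 − 1 = 13 distinct.

13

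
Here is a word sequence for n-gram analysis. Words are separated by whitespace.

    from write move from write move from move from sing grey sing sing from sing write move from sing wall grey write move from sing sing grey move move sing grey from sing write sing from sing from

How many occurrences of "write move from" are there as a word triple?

Scanning the 36 overlapping trigram windows for "write move from":
  position 2–4: write move from
  position 5–7: write move from
  position 16–18: write move from
  position 22–24: write move from

4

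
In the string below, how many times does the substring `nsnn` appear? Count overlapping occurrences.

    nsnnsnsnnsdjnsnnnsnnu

Sliding a length-4 window over the 21 characters (18 positions):
  position 1–4: nsnn
  position 6–9: nsnn
  position 13–16: nsnn
  position 17–20: nsnn

4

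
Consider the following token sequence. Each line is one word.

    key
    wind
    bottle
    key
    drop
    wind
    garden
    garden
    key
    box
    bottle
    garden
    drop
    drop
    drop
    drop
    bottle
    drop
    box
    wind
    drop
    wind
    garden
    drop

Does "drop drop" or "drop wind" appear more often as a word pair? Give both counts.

"drop drop" (3 vs 2)

"drop drop": 3 occurrences
"drop wind": 2 occurrences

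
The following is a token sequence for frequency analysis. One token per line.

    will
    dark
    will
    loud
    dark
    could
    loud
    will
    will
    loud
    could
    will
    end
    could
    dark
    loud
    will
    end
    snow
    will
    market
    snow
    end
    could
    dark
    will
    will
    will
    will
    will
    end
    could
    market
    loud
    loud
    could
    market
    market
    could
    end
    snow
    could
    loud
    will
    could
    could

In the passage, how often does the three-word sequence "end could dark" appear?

2

Scanning the 44 overlapping trigram windows for "end could dark":
  position 13–15: end could dark
  position 23–25: end could dark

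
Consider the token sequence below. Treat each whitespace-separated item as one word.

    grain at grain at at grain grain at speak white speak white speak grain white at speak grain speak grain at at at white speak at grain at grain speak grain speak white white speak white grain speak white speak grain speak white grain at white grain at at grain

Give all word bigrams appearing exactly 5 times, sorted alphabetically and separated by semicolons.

Bigram counts meeting the condition (exactly 5 times):
  at grain: 5
  grain speak: 5
  speak grain: 5
  white speak: 5

at grain; grain speak; speak grain; white speak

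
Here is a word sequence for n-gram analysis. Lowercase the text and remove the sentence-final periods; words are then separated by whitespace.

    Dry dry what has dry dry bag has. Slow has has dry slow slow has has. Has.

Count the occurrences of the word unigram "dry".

5

Scanning the 17 tokens for "dry":
  position 1: dry
  position 2: dry
  position 5: dry
  position 6: dry
  position 12: dry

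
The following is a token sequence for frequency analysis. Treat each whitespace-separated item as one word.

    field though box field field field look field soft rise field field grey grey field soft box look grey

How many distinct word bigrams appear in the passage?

19 tokens → 18 bigram windows in total.
Repeated bigrams (each contributes count−1 duplicates):
  field field: 3
  field soft: 2
3 duplicate windows → 18 − 3 = 15 distinct.

15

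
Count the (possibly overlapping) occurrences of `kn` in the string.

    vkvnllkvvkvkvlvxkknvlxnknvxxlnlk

2

Sliding a length-2 window over the 32 characters (31 positions):
  position 18–19: kn
  position 24–25: kn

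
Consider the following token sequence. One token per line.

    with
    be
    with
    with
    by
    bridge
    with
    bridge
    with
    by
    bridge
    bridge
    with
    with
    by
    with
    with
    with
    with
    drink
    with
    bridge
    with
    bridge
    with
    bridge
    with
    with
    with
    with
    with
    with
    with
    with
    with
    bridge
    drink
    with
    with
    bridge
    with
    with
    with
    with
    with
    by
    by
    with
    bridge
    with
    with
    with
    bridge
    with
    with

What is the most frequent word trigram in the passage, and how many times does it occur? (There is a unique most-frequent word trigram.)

Trigram frequencies (highest first):
  with with with: 13
  with bridge with: 7
  bridge with with: 5
  with with by: 3
  bridge with bridge: 3
  with with bridge: 3
  … (18 more, each ≤ 2)

"with with with", 13 times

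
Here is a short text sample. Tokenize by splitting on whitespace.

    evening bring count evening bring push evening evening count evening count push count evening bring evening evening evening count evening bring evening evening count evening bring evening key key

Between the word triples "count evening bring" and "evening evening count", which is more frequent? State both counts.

"count evening bring" (4 vs 3)

"count evening bring": 4 occurrences
"evening evening count": 3 occurrences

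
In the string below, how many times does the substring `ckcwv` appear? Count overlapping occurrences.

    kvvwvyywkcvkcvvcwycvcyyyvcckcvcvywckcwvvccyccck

Sliding a length-5 window over the 47 characters (43 positions):
  position 35–39: ckcwv

1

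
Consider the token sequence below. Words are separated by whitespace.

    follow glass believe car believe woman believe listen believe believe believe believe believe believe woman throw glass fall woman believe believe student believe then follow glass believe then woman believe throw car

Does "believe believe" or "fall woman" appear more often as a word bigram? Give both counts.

"believe believe": 6 occurrences
"fall woman": 1 occurrence

"believe believe" (6 vs 1)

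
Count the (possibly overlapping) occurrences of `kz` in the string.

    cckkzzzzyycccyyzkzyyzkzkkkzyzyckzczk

Sliding a length-2 window over the 36 characters (35 positions):
  position 4–5: kz
  position 17–18: kz
  position 22–23: kz
  position 26–27: kz
  position 32–33: kz

5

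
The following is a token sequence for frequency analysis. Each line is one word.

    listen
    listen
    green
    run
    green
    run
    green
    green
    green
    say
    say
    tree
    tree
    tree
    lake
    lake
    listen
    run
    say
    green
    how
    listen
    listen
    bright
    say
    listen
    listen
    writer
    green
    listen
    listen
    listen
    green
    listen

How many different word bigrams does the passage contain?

34 tokens → 33 bigram windows in total.
Repeated bigrams (each contributes count−1 duplicates):
  listen listen: 5
  green green: 2
  green listen: 2
  green run: 2
  listen green: 2
  run green: 2
  tree tree: 2
10 duplicate windows → 33 − 10 = 23 distinct.

23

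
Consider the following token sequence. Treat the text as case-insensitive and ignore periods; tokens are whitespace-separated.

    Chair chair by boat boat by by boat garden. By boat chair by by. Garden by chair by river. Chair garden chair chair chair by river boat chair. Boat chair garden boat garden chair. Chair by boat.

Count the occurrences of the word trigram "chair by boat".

2

Scanning the 35 overlapping trigram windows for "chair by boat":
  position 2–4: chair by boat
  position 35–37: chair by boat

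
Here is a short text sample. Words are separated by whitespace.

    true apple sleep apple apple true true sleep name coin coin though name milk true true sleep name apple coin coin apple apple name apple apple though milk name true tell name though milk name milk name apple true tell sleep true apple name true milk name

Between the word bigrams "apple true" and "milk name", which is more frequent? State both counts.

"apple true": 2 occurrences
"milk name": 4 occurrences

"milk name" (4 vs 2)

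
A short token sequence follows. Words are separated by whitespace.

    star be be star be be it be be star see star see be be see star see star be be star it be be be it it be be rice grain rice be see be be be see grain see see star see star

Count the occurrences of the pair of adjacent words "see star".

5

Scanning the 44 overlapping bigram windows for "see star":
  position 11–12: see star
  position 16–17: see star
  position 18–19: see star
  position 42–43: see star
  position 44–45: see star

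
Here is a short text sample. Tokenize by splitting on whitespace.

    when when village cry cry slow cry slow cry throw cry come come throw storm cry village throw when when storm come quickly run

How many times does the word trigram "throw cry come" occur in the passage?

1

Scanning the 22 overlapping trigram windows for "throw cry come":
  position 10–12: throw cry come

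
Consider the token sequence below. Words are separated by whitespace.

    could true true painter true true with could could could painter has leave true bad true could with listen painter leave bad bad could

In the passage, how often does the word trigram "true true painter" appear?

Scanning the 22 overlapping trigram windows for "true true painter":
  position 2–4: true true painter

1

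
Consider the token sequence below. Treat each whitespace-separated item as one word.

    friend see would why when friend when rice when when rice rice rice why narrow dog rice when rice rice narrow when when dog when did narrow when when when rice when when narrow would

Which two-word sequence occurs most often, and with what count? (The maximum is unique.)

Bigram frequencies (highest first):
  when when: 5
  when rice: 4
  rice when: 3
  rice rice: 3
  narrow when: 2
  friend see: 1
  … (16 more, each ≤ 1)

"when when", 5 times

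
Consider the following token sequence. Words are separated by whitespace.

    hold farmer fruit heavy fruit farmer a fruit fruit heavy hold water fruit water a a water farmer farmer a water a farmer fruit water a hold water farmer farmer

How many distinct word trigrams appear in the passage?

30 tokens → 28 trigram windows in total.
Repeated trigrams (each contributes count−1 duplicates):
  fruit water a: 2
  water farmer farmer: 2
2 duplicate windows → 28 − 2 = 26 distinct.

26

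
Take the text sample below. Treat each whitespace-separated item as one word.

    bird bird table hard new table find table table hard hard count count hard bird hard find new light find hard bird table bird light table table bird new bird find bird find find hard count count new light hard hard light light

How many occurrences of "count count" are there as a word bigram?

Scanning the 42 overlapping bigram windows for "count count":
  position 12–13: count count
  position 36–37: count count

2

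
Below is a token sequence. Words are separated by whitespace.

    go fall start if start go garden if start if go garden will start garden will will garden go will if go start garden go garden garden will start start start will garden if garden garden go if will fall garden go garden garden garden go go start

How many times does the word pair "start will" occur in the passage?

1

Scanning the 47 overlapping bigram windows for "start will":
  position 31–32: start will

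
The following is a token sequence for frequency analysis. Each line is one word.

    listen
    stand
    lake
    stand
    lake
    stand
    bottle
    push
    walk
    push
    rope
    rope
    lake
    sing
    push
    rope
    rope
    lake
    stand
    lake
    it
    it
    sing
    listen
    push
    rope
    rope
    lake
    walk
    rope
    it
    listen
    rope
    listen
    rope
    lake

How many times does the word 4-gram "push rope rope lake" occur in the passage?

3

Scanning the 33 overlapping 4-gram windows for "push rope rope lake":
  position 10–13: push rope rope lake
  position 15–18: push rope rope lake
  position 25–28: push rope rope lake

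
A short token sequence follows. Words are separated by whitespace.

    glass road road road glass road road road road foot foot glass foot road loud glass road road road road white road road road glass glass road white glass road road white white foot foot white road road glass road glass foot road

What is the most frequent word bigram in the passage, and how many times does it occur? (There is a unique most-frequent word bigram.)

"road road", 12 times

Bigram frequencies (highest first):
  road road: 12
  glass road: 6
  road glass: 4
  road white: 3
  foot foot: 2
  glass foot: 2
  … (11 more, each ≤ 2)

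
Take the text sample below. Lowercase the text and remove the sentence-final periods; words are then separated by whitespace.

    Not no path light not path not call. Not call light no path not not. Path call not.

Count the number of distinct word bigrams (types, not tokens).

12

18 tokens → 17 bigram windows in total.
Repeated bigrams (each contributes count−1 duplicates):
  call not: 2
  no path: 2
  not call: 2
  not path: 2
  path not: 2
5 duplicate windows → 17 − 5 = 12 distinct.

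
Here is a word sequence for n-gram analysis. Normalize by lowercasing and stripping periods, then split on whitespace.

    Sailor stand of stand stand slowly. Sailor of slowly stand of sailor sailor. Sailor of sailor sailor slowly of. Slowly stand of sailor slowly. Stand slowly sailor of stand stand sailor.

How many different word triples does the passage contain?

22

31 tokens → 29 trigram windows in total.
Repeated trigrams (each contributes count−1 duplicates):
  of sailor sailor: 2
  of slowly stand: 2
  of stand stand: 2
  slowly sailor of: 2
  slowly stand of: 2
  stand of sailor: 2
  stand slowly sailor: 2
7 duplicate windows → 29 − 7 = 22 distinct.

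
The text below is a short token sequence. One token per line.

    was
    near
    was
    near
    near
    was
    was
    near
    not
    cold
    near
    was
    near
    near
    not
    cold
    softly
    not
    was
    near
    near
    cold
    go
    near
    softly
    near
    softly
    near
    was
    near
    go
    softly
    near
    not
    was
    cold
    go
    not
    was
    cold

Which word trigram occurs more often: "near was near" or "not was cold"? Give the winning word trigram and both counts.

"near was near": 3 occurrences
"not was cold": 2 occurrences

"near was near" (3 vs 2)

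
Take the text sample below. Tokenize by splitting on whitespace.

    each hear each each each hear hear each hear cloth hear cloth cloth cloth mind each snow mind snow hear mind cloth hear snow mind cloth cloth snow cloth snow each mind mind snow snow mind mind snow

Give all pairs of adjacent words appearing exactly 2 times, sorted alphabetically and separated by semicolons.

cloth hear; cloth snow; each each; hear cloth; hear each; mind cloth; mind mind

Bigram counts meeting the condition (exactly 2 times):
  cloth hear: 2
  cloth snow: 2
  each each: 2
  hear cloth: 2
  hear each: 2
  mind cloth: 2
  mind mind: 2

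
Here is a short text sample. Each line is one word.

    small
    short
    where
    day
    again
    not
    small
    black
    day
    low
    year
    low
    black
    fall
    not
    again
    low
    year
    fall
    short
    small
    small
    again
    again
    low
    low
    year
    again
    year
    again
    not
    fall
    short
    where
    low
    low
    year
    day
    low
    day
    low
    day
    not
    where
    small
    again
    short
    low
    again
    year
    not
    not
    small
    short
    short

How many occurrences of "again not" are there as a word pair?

Scanning the 54 overlapping bigram windows for "again not":
  position 5–6: again not
  position 30–31: again not

2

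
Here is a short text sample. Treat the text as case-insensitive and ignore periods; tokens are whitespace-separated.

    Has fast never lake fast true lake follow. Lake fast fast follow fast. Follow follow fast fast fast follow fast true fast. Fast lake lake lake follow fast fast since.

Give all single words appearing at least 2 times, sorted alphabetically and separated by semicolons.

fast; follow; lake; true

Unigram counts meeting the condition (at least 2 times):
  fast: 13
  follow: 6
  lake: 6
  true: 2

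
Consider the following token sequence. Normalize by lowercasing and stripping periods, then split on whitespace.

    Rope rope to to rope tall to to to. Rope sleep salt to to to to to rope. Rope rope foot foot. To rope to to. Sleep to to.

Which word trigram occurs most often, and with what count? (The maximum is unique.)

Trigram frequencies (highest first):
  to to to: 4
  to to rope: 3
  rope to to: 2
  rope rope to: 1
  to rope tall: 1
  rope tall to: 1
  … (15 more, each ≤ 1)

"to to to", 4 times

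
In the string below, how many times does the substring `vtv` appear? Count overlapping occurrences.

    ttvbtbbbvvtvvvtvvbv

Sliding a length-3 window over the 19 characters (17 positions):
  position 10–12: vtv
  position 14–16: vtv

2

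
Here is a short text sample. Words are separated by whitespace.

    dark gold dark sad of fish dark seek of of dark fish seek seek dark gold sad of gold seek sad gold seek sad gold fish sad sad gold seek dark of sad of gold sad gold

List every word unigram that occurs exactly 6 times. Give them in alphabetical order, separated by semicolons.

dark; of; seek

Unigram counts meeting the condition (exactly 6 times):
  dark: 6
  of: 6
  seek: 6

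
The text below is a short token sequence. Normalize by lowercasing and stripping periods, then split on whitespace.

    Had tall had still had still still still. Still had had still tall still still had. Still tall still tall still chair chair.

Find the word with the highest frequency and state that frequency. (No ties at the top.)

Unigram frequencies (highest first):
  still: 11
  had: 6
  tall: 4
  chair: 2

"still", 11 times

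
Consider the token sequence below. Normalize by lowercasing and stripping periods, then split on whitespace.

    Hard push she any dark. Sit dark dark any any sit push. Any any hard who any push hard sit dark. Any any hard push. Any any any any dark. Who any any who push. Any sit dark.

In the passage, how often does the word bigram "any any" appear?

7

Scanning the 37 overlapping bigram windows for "any any":
  position 9–10: any any
  position 13–14: any any
  position 22–23: any any
  position 26–27: any any
  position 27–28: any any
  position 28–29: any any
  position 32–33: any any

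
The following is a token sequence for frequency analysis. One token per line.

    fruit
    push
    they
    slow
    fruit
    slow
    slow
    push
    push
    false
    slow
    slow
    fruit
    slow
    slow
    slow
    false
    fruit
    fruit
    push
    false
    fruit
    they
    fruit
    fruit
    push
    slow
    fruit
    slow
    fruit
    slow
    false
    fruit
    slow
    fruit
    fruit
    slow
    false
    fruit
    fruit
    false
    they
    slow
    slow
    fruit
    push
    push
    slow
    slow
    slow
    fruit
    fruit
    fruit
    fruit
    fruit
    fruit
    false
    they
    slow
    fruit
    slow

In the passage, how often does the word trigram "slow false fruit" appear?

3

Scanning the 59 overlapping trigram windows for "slow false fruit":
  position 16–18: slow false fruit
  position 31–33: slow false fruit
  position 37–39: slow false fruit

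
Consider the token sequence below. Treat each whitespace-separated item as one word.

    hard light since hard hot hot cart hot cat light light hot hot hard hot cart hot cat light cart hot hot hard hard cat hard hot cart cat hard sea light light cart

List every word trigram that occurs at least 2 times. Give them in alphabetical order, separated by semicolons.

Trigram counts meeting the condition (at least 2 times):
  cart hot cat: 2
  hard hot cart: 2
  hot cart hot: 2
  hot cat light: 2
  hot hot hard: 2

cart hot cat; hard hot cart; hot cart hot; hot cat light; hot hot hard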